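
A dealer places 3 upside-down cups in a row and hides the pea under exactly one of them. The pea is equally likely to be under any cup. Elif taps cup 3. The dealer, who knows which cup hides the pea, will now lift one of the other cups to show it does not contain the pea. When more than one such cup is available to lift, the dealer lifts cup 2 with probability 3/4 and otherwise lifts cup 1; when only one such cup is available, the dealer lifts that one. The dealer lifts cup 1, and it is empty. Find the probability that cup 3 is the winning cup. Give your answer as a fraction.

1/5

Condition on the true location of the pea.
If it is under cup 1 (prior 1/3): the dealer opened cup 1, so this case is ruled out; weight (1/3)·0 = 0.
If it is under cup 2 (prior 1/3): only cup 1 is available, probability 1; weight (1/3)·1 = 1/3.
If it is under cup 3 (prior 1/3): cup 2 is available but not opened, probability 1/4; weight (1/3)·(1/4) = 1/12.
The weights sum to 5/12.
So P(the pea under cup 3 | the dealer opened cup 1) = (1/12) / (5/12) = 1/5.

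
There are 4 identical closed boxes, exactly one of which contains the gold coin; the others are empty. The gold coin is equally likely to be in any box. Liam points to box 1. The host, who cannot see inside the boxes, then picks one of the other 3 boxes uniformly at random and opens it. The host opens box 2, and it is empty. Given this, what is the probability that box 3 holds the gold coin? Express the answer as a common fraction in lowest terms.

1/3

Because the host chose which box to open without knowing where the gold coin is, the choice is independent of the prize location. Learning that box 2 does not hold the gold coin simply rules out that one location and leaves the remaining 3 boxes still equally likely by symmetry.
So P(the gold coin in box 3) = 1/3.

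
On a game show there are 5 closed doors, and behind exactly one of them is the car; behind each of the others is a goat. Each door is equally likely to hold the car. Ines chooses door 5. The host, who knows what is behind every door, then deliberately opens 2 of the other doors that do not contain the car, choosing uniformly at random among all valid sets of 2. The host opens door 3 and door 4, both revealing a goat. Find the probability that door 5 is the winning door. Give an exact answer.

Condition on the true location of the car.
If it is behind either of doors 1 and 2 (prior 1/5 each): the host has 3 equally likely choices, so probability 1/3; weight (1/5)·(1/3) = 1/15 each.
If it is behind either of doors 3 and 4 (prior 1/5 each): that door was opened and seen not to hold the prize — ruled out; weight (1/5)·0 = 0 each.
If it is behind door 5 (prior 1/5): the host has 6 equally likely choices, so probability 1/6; weight (1/5)·(1/6) = 1/30.
The weights sum to 1/6.
So P(the car behind door 5 | the host opened door 3 and door 4) = (1/30) / (1/6) = 1/5.

1/5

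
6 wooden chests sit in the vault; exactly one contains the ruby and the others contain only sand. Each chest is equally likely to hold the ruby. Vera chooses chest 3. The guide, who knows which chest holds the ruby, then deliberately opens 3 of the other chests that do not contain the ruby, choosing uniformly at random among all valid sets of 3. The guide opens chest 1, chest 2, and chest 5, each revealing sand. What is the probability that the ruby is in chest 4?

5/12

Condition on the true location of the ruby.
If it is in any of chests 1, 2, and 5 (prior 1/6 each): that chest was opened and seen not to hold the prize — ruled out; weight (1/6)·0 = 0 each.
If it is in chest 3 (prior 1/6): the guide has 10 equally likely choices, so probability 1/10; weight (1/6)·(1/10) = 1/60.
If it is in either of chests 4 and 6 (prior 1/6 each): the guide has 4 equally likely choices, so probability 1/4; weight (1/6)·(1/4) = 1/24 each.
The weights sum to 1/10.
So P(the ruby in chest 4 | the guide opened chest 1, chest 2, and chest 5) = (1/24) / (1/10) = 5/12.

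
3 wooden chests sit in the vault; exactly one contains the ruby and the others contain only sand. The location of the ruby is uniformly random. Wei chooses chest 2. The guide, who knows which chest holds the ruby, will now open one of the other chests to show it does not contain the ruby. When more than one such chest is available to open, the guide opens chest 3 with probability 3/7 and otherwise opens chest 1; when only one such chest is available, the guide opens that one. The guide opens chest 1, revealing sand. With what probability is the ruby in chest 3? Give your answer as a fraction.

Consider each possible location of the ruby in turn.
If it is in chest 1 (prior 1/3): the guide opened chest 1, so this case is ruled out; weight (1/3)·0 = 0.
If it is in chest 2 (prior 1/3): chest 3 is available but not opened, probability 4/7; weight (1/3)·(4/7) = 4/21.
If it is in chest 3 (prior 1/3): only chest 1 is available, probability 1; weight (1/3)·1 = 1/3.
The weights sum to 11/21.
So P(the ruby in chest 3 | the guide opened chest 1) = (1/3) / (11/21) = 7/11.

7/11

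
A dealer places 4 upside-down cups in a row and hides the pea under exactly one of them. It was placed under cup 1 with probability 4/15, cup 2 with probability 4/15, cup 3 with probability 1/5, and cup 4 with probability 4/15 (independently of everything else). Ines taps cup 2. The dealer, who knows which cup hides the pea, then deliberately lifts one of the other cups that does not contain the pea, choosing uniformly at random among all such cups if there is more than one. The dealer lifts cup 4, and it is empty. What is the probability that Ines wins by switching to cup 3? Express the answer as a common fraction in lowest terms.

9/29

Consider each possible location of the pea in turn.
If it is under cup 1 (prior 4/15): the dealer has 2 equally likely choices, so probability 1/2; weight (4/15)·(1/2) = 2/15.
If it is under cup 2 (prior 4/15): the dealer has 3 equally likely choices, so probability 1/3; weight (4/15)·(1/3) = 4/45.
If it is under cup 3 (prior 1/5): the dealer has 2 equally likely choices, so probability 1/2; weight (1/5)·(1/2) = 1/10.
If it is under cup 4 (prior 4/15): the dealer opened cup 4, so this case is ruled out; weight (4/15)·0 = 0.
The weights sum to 29/90.
So P(the pea under cup 3 | the dealer opened cup 4) = (1/10) / (29/90) = 9/29.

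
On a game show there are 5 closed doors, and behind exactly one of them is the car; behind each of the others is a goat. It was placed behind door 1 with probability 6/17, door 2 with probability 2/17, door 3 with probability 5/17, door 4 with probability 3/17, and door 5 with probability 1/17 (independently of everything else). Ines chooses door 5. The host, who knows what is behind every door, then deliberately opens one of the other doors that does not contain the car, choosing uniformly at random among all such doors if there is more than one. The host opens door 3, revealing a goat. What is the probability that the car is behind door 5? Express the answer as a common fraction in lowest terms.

3/47

Consider each possible location of the car in turn.
If it is behind door 1 (prior 6/17): the host has 3 equally likely choices, so probability 1/3; weight (6/17)·(1/3) = 2/17.
If it is behind door 2 (prior 2/17): the host has 3 equally likely choices, so probability 1/3; weight (2/17)·(1/3) = 2/51.
If it is behind door 3 (prior 5/17): the host opened door 3, so this case is ruled out; weight (5/17)·0 = 0.
If it is behind door 4 (prior 3/17): the host has 3 equally likely choices, so probability 1/3; weight (3/17)·(1/3) = 1/17.
If it is behind door 5 (prior 1/17): the host has 4 equally likely choices, so probability 1/4; weight (1/17)·(1/4) = 1/68.
The weights sum to 47/204.
So P(the car behind door 5 | the host opened door 3) = (1/68) / (47/204) = 3/47.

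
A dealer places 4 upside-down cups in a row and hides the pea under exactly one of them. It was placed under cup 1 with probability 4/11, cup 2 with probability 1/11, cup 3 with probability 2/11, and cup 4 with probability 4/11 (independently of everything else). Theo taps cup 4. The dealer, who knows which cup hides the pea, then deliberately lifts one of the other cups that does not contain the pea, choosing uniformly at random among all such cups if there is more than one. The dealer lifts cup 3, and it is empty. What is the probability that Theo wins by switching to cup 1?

12/23

Condition on the true location of the pea.
If it is under cup 1 (prior 4/11): the dealer has 2 equally likely choices, so probability 1/2; weight (4/11)·(1/2) = 2/11.
If it is under cup 2 (prior 1/11): the dealer has 2 equally likely choices, so probability 1/2; weight (1/11)·(1/2) = 1/22.
If it is under cup 3 (prior 2/11): the dealer opened cup 3, so this case is ruled out; weight (2/11)·0 = 0.
If it is under cup 4 (prior 4/11): the dealer has 3 equally likely choices, so probability 1/3; weight (4/11)·(1/3) = 4/33.
The weights sum to 23/66.
So P(the pea under cup 1 | the dealer opened cup 3) = (2/11) / (23/66) = 12/23.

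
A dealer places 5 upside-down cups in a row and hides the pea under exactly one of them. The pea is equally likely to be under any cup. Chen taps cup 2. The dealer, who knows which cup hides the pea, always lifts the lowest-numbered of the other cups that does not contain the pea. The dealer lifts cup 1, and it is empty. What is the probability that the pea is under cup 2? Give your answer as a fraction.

Condition on the true location of the pea.
If it is under cup 1 (prior 1/5): the dealer opened cup 1, so this case is ruled out; weight (1/5)·0 = 0.
If it is under any of cups 2, 3, 4, and 5 (prior 1/5 each): cup 1 is the lowest-numbered option available, probability 1; weight (1/5)·1 = 1/5 each.
The weights sum to 4/5.
So P(the pea under cup 2 | the dealer opened cup 1) = (1/5) / (4/5) = 1/4.

1/4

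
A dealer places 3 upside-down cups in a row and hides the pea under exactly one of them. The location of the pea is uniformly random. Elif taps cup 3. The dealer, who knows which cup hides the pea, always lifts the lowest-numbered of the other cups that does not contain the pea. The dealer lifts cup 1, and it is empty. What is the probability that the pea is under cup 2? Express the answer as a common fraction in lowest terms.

Apply Bayes' rule, conditioning on where the pea actually is.
If it is under cup 1 (prior 1/3): the dealer opened cup 1, so this case is ruled out; weight (1/3)·0 = 0.
If it is under either of cups 2 and 3 (prior 1/3 each): cup 1 is the lowest-numbered option available, probability 1; weight (1/3)·1 = 1/3 each.
The weights sum to 2/3.
So P(the pea under cup 2 | the dealer opened cup 1) = (1/3) / (2/3) = 1/2.

1/2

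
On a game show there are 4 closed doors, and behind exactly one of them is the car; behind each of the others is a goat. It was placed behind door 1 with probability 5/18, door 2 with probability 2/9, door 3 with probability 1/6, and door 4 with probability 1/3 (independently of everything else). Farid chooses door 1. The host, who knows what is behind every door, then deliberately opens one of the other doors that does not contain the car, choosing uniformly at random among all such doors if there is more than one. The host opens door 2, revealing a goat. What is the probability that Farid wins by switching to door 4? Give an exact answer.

Apply Bayes' rule, conditioning on where the car actually is.
If it is behind door 1 (prior 5/18): the host has 3 equally likely choices, so probability 1/3; weight (5/18)·(1/3) = 5/54.
If it is behind door 2 (prior 2/9): the host opened door 2, so this case is ruled out; weight (2/9)·0 = 0.
If it is behind door 3 (prior 1/6): the host has 2 equally likely choices, so probability 1/2; weight (1/6)·(1/2) = 1/12.
If it is behind door 4 (prior 1/3): the host has 2 equally likely choices, so probability 1/2; weight (1/3)·(1/2) = 1/6.
The weights sum to 37/108.
So P(the car behind door 4 | the host opened door 2) = (1/6) / (37/108) = 18/37.

18/37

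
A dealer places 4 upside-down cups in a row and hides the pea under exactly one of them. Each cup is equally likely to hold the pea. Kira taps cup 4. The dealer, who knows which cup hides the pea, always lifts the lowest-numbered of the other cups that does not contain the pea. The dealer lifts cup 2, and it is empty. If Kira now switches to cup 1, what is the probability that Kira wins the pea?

1

Consider each possible location of the pea in turn.
If it is under cup 1 (prior 1/4): cup 2 is the lowest-numbered option available, probability 1; weight (1/4)·1 = 1/4.
If it is under cup 2 (prior 1/4): the dealer opened cup 2, so this case is ruled out; weight (1/4)·0 = 0.
If it is under either of cups 3 and 4 (prior 1/4 each): the dealer would have opened cup 1 instead, probability 0; weight (1/4)·0 = 0 each.
The weights sum to 1/4.
So P(the pea under cup 1 | the dealer opened cup 2) = (1/4) / (1/4) = 1.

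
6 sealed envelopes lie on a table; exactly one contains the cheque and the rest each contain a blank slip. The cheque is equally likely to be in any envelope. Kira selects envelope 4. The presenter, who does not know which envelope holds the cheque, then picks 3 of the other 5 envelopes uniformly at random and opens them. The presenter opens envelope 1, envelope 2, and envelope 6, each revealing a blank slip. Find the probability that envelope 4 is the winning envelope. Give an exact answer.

1/3

Condition on the true location of the cheque.
If it is in any of envelopes 1, 2, and 6 (prior 1/6 each): that envelope was opened and seen not to hold the prize — ruled out; weight (1/6)·0 = 0 each.
If it is in any of envelopes 3, 4, and 5 (prior 1/6 each): the presenter picks exactly this set with probability 1/10 regardless, and none is the prize; weight (1/6)·(1/10) = 1/60 each.
The weights sum to 1/20.
So P(the cheque in envelope 4 | the presenter opened envelope 1, envelope 2, and envelope 6) = (1/60) / (1/20) = 1/3.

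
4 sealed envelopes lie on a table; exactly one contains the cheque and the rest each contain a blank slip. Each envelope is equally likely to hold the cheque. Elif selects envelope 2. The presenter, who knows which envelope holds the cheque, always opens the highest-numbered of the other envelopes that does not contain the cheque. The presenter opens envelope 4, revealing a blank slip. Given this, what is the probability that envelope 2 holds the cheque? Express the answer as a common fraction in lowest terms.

1/3

Consider each possible location of the cheque in turn.
If it is in any of envelopes 1, 2, and 3 (prior 1/4 each): envelope 4 is the highest-numbered option available, probability 1; weight (1/4)·1 = 1/4 each.
If it is in envelope 4 (prior 1/4): the presenter opened envelope 4, so this case is ruled out; weight (1/4)·0 = 0.
The weights sum to 3/4.
So P(the cheque in envelope 2 | the presenter opened envelope 4) = (1/4) / (3/4) = 1/3.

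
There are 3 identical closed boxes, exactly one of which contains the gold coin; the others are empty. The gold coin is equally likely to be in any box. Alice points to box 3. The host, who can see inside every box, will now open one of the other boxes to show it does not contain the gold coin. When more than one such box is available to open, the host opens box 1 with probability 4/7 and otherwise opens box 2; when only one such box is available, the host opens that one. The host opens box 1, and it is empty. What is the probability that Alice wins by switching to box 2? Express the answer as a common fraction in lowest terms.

7/11

Apply Bayes' rule, conditioning on where the gold coin actually is.
If it is in box 1 (prior 1/3): the host opened box 1, so this case is ruled out; weight (1/3)·0 = 0.
If it is in box 2 (prior 1/3): only box 1 is available, probability 1; weight (1/3)·1 = 1/3.
If it is in box 3 (prior 1/3): box 1 is available, opened with probability 4/7; weight (1/3)·(4/7) = 4/21.
The weights sum to 11/21.
So P(the gold coin in box 2 | the host opened box 1) = (1/3) / (11/21) = 7/11.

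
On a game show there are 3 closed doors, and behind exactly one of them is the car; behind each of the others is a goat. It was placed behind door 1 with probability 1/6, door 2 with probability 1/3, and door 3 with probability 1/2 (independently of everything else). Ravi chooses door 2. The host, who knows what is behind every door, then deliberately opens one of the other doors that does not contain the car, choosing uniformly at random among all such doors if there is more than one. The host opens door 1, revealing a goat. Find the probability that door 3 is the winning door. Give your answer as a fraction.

3/4

Apply Bayes' rule, conditioning on where the car actually is.
If it is behind door 1 (prior 1/6): the host opened door 1, so this case is ruled out; weight (1/6)·0 = 0.
If it is behind door 2 (prior 1/3): the host has 2 equally likely choices, so probability 1/2; weight (1/3)·(1/2) = 1/6.
If it is behind door 3 (prior 1/2): the host has no choice, probability 1; weight (1/2)·1 = 1/2.
The weights sum to 2/3.
So P(the car behind door 3 | the host opened door 1) = (1/2) / (2/3) = 3/4.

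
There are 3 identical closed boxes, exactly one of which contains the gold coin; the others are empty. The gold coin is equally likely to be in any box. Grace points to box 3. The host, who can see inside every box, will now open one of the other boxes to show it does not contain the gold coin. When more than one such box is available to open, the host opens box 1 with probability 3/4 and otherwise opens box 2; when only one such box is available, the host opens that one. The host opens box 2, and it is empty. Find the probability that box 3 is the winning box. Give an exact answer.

Apply Bayes' rule, conditioning on where the gold coin actually is.
If it is in box 1 (prior 1/3): only box 2 is available, probability 1; weight (1/3)·1 = 1/3.
If it is in box 2 (prior 1/3): the host opened box 2, so this case is ruled out; weight (1/3)·0 = 0.
If it is in box 3 (prior 1/3): box 1 is available but not opened, probability 1/4; weight (1/3)·(1/4) = 1/12.
The weights sum to 5/12.
So P(the gold coin in box 3 | the host opened box 2) = (1/12) / (5/12) = 1/5.

1/5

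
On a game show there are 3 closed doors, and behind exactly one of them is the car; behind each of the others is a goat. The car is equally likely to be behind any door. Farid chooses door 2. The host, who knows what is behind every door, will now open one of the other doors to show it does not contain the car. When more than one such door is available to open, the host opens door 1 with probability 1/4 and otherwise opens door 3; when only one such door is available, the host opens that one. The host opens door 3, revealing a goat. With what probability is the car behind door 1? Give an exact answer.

4/7

Apply Bayes' rule, conditioning on where the car actually is.
If it is behind door 1 (prior 1/3): only door 3 is available, probability 1; weight (1/3)·1 = 1/3.
If it is behind door 2 (prior 1/3): door 1 is available but not opened, probability 3/4; weight (1/3)·(3/4) = 1/4.
If it is behind door 3 (prior 1/3): the host opened door 3, so this case is ruled out; weight (1/3)·0 = 0.
The weights sum to 7/12.
So P(the car behind door 1 | the host opened door 3) = (1/3) / (7/12) = 4/7.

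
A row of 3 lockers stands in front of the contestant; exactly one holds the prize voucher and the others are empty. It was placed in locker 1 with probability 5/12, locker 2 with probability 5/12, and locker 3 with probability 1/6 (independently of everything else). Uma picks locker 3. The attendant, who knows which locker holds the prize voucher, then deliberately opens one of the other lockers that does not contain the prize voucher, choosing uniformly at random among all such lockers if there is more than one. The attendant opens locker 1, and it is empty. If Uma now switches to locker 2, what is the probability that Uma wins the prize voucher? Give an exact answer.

5/6

Consider each possible location of the prize voucher in turn.
If it is in locker 1 (prior 5/12): the attendant opened locker 1, so this case is ruled out; weight (5/12)·0 = 0.
If it is in locker 2 (prior 5/12): the attendant has no choice, probability 1; weight (5/12)·1 = 5/12.
If it is in locker 3 (prior 1/6): the attendant has 2 equally likely choices, so probability 1/2; weight (1/6)·(1/2) = 1/12.
The weights sum to 1/2.
So P(the prize voucher in locker 2 | the attendant opened locker 1) = (5/12) / (1/2) = 5/6.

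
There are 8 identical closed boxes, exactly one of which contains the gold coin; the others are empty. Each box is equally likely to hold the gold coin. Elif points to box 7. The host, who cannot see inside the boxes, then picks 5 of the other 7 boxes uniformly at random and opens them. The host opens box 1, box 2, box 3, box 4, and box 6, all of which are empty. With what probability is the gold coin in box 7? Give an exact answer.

1/3

Because the host chose which boxes to open without knowing where the gold coin is, the choice is independent of the prize location. Learning that none of the 5 opened boxes holds the gold coin simply rules out those 5 locations and leaves the remaining 3 boxes still equally likely by symmetry.
So P(the gold coin in box 7) = 1/3.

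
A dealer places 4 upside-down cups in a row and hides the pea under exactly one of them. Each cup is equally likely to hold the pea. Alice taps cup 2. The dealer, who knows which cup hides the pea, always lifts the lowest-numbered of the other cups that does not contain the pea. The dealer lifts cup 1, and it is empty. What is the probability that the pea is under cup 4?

1/3

Apply Bayes' rule, conditioning on where the pea actually is.
If it is under cup 1 (prior 1/4): the dealer opened cup 1, so this case is ruled out; weight (1/4)·0 = 0.
If it is under any of cups 2, 3, and 4 (prior 1/4 each): cup 1 is the lowest-numbered option available, probability 1; weight (1/4)·1 = 1/4 each.
The weights sum to 3/4.
So P(the pea under cup 4 | the dealer opened cup 1) = (1/4) / (3/4) = 1/3.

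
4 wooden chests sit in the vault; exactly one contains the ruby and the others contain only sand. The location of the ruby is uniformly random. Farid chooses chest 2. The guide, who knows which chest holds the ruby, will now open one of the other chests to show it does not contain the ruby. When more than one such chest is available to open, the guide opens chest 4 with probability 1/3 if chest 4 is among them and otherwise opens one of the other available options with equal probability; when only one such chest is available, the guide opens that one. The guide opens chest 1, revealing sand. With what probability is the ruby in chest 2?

2/9

Consider each possible location of the ruby in turn.
If it is in chest 1 (prior 1/4): the guide opened chest 1, so this case is ruled out; weight (1/4)·0 = 0.
If it is in chest 2 (prior 1/4): chest 4 is available but not opened; chest 1 gets probability (1 − 1/3)/2 = 1/3; weight (1/4)·(1/3) = 1/12.
If it is in chest 3 (prior 1/4): chest 4 is available but not opened, probability 2/3; weight (1/4)·(2/3) = 1/6.
If it is in chest 4 (prior 1/4): chest 4 holds the prize so is unavailable; the guide chooses uniformly among the 2 others, probability 1/2; weight (1/4)·(1/2) = 1/8.
The weights sum to 3/8.
So P(the ruby in chest 2 | the guide opened chest 1) = (1/12) / (3/8) = 2/9.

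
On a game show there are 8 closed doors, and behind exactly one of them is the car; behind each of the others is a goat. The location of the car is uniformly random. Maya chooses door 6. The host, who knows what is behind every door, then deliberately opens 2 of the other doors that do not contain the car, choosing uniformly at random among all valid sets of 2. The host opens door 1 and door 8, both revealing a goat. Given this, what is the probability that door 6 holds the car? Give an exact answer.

1/8

Consider each possible location of the car in turn.
If it is behind either of doors 1 and 8 (prior 1/8 each): that door was opened and seen not to hold the prize — ruled out; weight (1/8)·0 = 0 each.
If it is behind any of doors 2, 3, 4, 5, and 7 (prior 1/8 each): the host has 15 equally likely choices, so probability 1/15; weight (1/8)·(1/15) = 1/120 each.
If it is behind door 6 (prior 1/8): the host has 21 equally likely choices, so probability 1/21; weight (1/8)·(1/21) = 1/168.
The weights sum to 1/21.
So P(the car behind door 6 | the host opened door 1 and door 8) = (1/168) / (1/21) = 1/8.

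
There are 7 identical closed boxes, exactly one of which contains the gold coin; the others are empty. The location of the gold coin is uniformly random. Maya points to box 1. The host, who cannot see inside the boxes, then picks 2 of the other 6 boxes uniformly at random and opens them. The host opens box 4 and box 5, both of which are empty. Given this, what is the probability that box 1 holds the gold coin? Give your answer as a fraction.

Condition on the true location of the gold coin.
If it is in any of boxes 1, 2, 3, 6, and 7 (prior 1/7 each): the host picks exactly this set with probability 1/15 regardless, and none is the prize; weight (1/7)·(1/15) = 1/105 each.
If it is in either of boxes 4 and 5 (prior 1/7 each): that box was opened and seen not to hold the prize — ruled out; weight (1/7)·0 = 0 each.
The weights sum to 1/21.
So P(the gold coin in box 1 | the host opened box 4 and box 5) = (1/105) / (1/21) = 1/5.

1/5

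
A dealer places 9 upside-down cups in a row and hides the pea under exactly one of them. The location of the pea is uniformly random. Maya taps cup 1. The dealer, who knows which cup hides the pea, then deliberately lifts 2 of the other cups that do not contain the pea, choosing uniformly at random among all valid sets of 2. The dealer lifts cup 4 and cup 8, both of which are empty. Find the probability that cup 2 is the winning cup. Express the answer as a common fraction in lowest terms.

4/27

Consider each possible location of the pea in turn.
If it is under cup 1 (prior 1/9): the dealer has 28 equally likely choices, so probability 1/28; weight (1/9)·(1/28) = 1/252.
If it is under any of cups 2, 3, 5, 6, 7, and 9 (prior 1/9 each): the dealer has 21 equally likely choices, so probability 1/21; weight (1/9)·(1/21) = 1/189 each.
If it is under either of cups 4 and 8 (prior 1/9 each): that cup was opened and seen not to hold the prize — ruled out; weight (1/9)·0 = 0 each.
The weights sum to 1/28.
So P(the pea under cup 2 | the dealer opened cup 4 and cup 8) = (1/189) / (1/28) = 4/27.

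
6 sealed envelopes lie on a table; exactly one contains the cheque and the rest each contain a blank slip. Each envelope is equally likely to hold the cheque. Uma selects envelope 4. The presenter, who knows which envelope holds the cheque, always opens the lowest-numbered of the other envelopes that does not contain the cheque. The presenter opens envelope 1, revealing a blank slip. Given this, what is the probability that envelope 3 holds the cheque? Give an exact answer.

1/5

Consider each possible location of the cheque in turn.
If it is in envelope 1 (prior 1/6): the presenter opened envelope 1, so this case is ruled out; weight (1/6)·0 = 0.
If it is in any of envelopes 2, 3, 4, 5, and 6 (prior 1/6 each): envelope 1 is the lowest-numbered option available, probability 1; weight (1/6)·1 = 1/6 each.
The weights sum to 5/6.
So P(the cheque in envelope 3 | the presenter opened envelope 1) = (1/6) / (5/6) = 1/5.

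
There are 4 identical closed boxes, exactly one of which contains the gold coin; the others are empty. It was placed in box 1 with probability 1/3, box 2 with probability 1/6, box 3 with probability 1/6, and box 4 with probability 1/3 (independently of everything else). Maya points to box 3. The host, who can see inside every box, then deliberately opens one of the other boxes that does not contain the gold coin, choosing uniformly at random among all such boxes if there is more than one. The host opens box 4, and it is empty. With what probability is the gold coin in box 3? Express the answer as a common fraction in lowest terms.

2/11

Condition on the true location of the gold coin.
If it is in box 1 (prior 1/3): the host has 2 equally likely choices, so probability 1/2; weight (1/3)·(1/2) = 1/6.
If it is in box 2 (prior 1/6): the host has 2 equally likely choices, so probability 1/2; weight (1/6)·(1/2) = 1/12.
If it is in box 3 (prior 1/6): the host has 3 equally likely choices, so probability 1/3; weight (1/6)·(1/3) = 1/18.
If it is in box 4 (prior 1/3): the host opened box 4, so this case is ruled out; weight (1/3)·0 = 0.
The weights sum to 11/36.
So P(the gold coin in box 3 | the host opened box 4) = (1/18) / (11/36) = 2/11.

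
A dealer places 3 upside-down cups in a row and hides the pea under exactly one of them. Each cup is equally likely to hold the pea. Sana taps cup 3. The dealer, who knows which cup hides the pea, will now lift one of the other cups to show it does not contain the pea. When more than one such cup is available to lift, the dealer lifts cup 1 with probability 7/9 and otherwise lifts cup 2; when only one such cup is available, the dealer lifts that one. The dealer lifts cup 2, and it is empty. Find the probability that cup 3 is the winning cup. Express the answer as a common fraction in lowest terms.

2/11

Condition on the true location of the pea.
If it is under cup 1 (prior 1/3): only cup 2 is available, probability 1; weight (1/3)·1 = 1/3.
If it is under cup 2 (prior 1/3): the dealer opened cup 2, so this case is ruled out; weight (1/3)·0 = 0.
If it is under cup 3 (prior 1/3): cup 1 is available but not opened, probability 2/9; weight (1/3)·(2/9) = 2/27.
The weights sum to 11/27.
So P(the pea under cup 3 | the dealer opened cup 2) = (2/27) / (11/27) = 2/11.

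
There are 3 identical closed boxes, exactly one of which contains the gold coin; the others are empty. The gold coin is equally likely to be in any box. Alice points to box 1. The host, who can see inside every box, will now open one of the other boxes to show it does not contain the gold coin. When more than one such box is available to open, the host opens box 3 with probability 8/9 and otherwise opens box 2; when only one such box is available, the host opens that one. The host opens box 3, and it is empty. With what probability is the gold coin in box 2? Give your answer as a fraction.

Consider each possible location of the gold coin in turn.
If it is in box 1 (prior 1/3): box 3 is available, opened with probability 8/9; weight (1/3)·(8/9) = 8/27.
If it is in box 2 (prior 1/3): only box 3 is available, probability 1; weight (1/3)·1 = 1/3.
If it is in box 3 (prior 1/3): the host opened box 3, so this case is ruled out; weight (1/3)·0 = 0.
The weights sum to 17/27.
So P(the gold coin in box 2 | the host opened box 3) = (1/3) / (17/27) = 9/17.

9/17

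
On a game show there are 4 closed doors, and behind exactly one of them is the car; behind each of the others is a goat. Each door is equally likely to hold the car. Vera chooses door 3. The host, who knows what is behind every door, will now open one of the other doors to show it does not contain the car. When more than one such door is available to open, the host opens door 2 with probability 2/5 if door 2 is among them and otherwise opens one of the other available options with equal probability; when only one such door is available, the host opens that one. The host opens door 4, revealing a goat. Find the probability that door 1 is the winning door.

3/7

Apply Bayes' rule, conditioning on where the car actually is.
If it is behind door 1 (prior 1/4): door 2 is available but not opened, probability 3/5; weight (1/4)·(3/5) = 3/20.
If it is behind door 2 (prior 1/4): door 2 holds the prize so is unavailable; the host chooses uniformly among the 2 others, probability 1/2; weight (1/4)·(1/2) = 1/8.
If it is behind door 3 (prior 1/4): door 2 is available but not opened; door 4 gets probability (1 − 2/5)/2 = 3/10; weight (1/4)·(3/10) = 3/40.
If it is behind door 4 (prior 1/4): the host opened door 4, so this case is ruled out; weight (1/4)·0 = 0.
The weights sum to 7/20.
So P(the car behind door 1 | the host opened door 4) = (3/20) / (7/20) = 3/7.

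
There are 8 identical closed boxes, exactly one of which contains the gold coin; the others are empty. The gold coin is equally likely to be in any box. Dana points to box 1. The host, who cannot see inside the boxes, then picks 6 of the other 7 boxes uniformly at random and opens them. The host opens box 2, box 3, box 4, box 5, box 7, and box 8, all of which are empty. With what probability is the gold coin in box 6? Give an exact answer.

Apply Bayes' rule, conditioning on where the gold coin actually is.
If it is in either of boxes 1 and 6 (prior 1/8 each): the host picks exactly this set with probability 1/7 regardless, and none is the prize; weight (1/8)·(1/7) = 1/56 each.
If it is in any of boxes 2, 3, 4, 5, 7, and 8 (prior 1/8 each): that box was opened and seen not to hold the prize — ruled out; weight (1/8)·0 = 0 each.
The weights sum to 1/28.
So P(the gold coin in box 6 | the host opened box 2, box 3, box 4, box 5, box 7, and box 8) = (1/56) / (1/28) = 1/2.

1/2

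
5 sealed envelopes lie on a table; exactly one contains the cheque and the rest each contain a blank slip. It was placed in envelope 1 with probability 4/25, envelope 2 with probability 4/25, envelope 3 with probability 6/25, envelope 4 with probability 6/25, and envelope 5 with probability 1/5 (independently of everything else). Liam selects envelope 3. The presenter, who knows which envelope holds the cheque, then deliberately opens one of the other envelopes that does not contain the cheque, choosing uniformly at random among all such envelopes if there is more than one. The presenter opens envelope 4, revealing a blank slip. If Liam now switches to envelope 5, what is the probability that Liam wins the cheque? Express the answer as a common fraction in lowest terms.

Apply Bayes' rule, conditioning on where the cheque actually is.
If it is in either of envelopes 1 and 2 (prior 4/25 each): the presenter has 3 equally likely choices, so probability 1/3; weight (4/25)·(1/3) = 4/75 each.
If it is in envelope 3 (prior 6/25): the presenter has 4 equally likely choices, so probability 1/4; weight (6/25)·(1/4) = 3/50.
If it is in envelope 4 (prior 6/25): the presenter opened envelope 4, so this case is ruled out; weight (6/25)·0 = 0.
If it is in envelope 5 (prior 1/5): the presenter has 3 equally likely choices, so probability 1/3; weight (1/5)·(1/3) = 1/15.
The weights sum to 7/30.
So P(the cheque in envelope 5 | the presenter opened envelope 4) = (1/15) / (7/30) = 2/7.

2/7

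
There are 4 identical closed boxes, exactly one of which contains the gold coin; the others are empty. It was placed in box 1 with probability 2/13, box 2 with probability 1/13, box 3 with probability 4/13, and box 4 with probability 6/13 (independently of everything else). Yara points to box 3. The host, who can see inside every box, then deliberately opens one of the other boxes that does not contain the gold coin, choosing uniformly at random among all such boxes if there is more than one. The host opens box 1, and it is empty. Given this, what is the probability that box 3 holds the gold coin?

8/29

Condition on the true location of the gold coin.
If it is in box 1 (prior 2/13): the host opened box 1, so this case is ruled out; weight (2/13)·0 = 0.
If it is in box 2 (prior 1/13): the host has 2 equally likely choices, so probability 1/2; weight (1/13)·(1/2) = 1/26.
If it is in box 3 (prior 4/13): the host has 3 equally likely choices, so probability 1/3; weight (4/13)·(1/3) = 4/39.
If it is in box 4 (prior 6/13): the host has 2 equally likely choices, so probability 1/2; weight (6/13)·(1/2) = 3/13.
The weights sum to 29/78.
So P(the gold coin in box 3 | the host opened box 1) = (4/39) / (29/78) = 8/29.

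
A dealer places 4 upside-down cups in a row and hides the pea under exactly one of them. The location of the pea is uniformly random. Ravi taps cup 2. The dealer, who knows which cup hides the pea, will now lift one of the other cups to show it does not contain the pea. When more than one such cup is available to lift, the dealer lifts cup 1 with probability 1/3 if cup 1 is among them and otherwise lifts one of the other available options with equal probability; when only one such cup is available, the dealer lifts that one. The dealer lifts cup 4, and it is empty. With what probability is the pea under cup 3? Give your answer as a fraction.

4/9

Apply Bayes' rule, conditioning on where the pea actually is.
If it is under cup 1 (prior 1/4): cup 1 holds the prize so is unavailable; the dealer chooses uniformly among the 2 others, probability 1/2; weight (1/4)·(1/2) = 1/8.
If it is under cup 2 (prior 1/4): cup 1 is available but not opened; cup 4 gets probability (1 − 1/3)/2 = 1/3; weight (1/4)·(1/3) = 1/12.
If it is under cup 3 (prior 1/4): cup 1 is available but not opened, probability 2/3; weight (1/4)·(2/3) = 1/6.
If it is under cup 4 (prior 1/4): the dealer opened cup 4, so this case is ruled out; weight (1/4)·0 = 0.
The weights sum to 3/8.
So P(the pea under cup 3 | the dealer opened cup 4) = (1/6) / (3/8) = 4/9.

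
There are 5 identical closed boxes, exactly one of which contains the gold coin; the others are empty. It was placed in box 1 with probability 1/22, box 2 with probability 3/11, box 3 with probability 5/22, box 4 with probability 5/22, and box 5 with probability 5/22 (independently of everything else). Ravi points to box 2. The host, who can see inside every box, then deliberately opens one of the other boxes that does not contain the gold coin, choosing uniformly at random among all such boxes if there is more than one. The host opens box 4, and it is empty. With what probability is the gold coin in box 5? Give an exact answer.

Consider each possible location of the gold coin in turn.
If it is in box 1 (prior 1/22): the host has 3 equally likely choices, so probability 1/3; weight (1/22)·(1/3) = 1/66.
If it is in box 2 (prior 3/11): the host has 4 equally likely choices, so probability 1/4; weight (3/11)·(1/4) = 3/44.
If it is in either of boxes 3 and 5 (prior 5/22 each): the host has 3 equally likely choices, so probability 1/3; weight (5/22)·(1/3) = 5/66 each.
If it is in box 4 (prior 5/22): the host opened box 4, so this case is ruled out; weight (5/22)·0 = 0.
The weights sum to 31/132.
So P(the gold coin in box 5 | the host opened box 4) = (5/66) / (31/132) = 10/31.

10/31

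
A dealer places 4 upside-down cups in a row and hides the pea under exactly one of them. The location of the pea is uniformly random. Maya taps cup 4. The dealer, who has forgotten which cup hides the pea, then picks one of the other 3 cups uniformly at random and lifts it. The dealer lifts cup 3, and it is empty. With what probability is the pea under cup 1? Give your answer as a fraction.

1/3

Consider each possible location of the pea in turn.
If it is under any of cups 1, 2, and 4 (prior 1/4 each): the dealer picks cup 3 with probability 1/3 regardless, and it is not the prize; weight (1/4)·(1/3) = 1/12 each.
If it is under cup 3 (prior 1/4): the dealer opened cup 3, so this case is ruled out; weight (1/4)·0 = 0.
The weights sum to 1/4.
So P(the pea under cup 1 | the dealer opened cup 3) = (1/12) / (1/4) = 1/3.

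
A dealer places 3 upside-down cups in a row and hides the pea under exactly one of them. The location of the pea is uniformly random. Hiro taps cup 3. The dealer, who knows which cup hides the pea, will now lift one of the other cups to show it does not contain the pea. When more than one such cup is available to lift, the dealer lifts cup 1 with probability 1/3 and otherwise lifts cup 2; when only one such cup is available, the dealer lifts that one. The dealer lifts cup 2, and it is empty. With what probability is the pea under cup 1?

Condition on the true location of the pea.
If it is under cup 1 (prior 1/3): only cup 2 is available, probability 1; weight (1/3)·1 = 1/3.
If it is under cup 2 (prior 1/3): the dealer opened cup 2, so this case is ruled out; weight (1/3)·0 = 0.
If it is under cup 3 (prior 1/3): cup 1 is available but not opened, probability 2/3; weight (1/3)·(2/3) = 2/9.
The weights sum to 5/9.
So P(the pea under cup 1 | the dealer opened cup 2) = (1/3) / (5/9) = 3/5.

3/5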